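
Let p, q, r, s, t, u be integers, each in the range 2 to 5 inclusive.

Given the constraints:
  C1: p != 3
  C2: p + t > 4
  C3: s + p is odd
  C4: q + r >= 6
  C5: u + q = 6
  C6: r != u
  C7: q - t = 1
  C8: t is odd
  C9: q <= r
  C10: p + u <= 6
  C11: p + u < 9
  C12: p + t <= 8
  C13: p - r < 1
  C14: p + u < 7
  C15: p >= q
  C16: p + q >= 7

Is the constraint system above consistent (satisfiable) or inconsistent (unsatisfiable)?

Satisfiable

Try p = 4, q = 4, r = 4, s = 5, t = 3, u = 2.
Check constraint 2: p + t = 7; constraint 4: q + r = 8; constraint 5: u + q = 6. The remaining constraints are straightforward to verify.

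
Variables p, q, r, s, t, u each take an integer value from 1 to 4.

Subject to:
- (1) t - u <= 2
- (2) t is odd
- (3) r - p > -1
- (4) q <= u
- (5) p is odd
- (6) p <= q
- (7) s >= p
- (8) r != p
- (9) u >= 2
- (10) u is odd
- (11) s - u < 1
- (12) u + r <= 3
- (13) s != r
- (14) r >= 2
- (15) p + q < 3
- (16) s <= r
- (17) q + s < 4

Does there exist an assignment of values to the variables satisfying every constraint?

Unsatisfiable

From constraint 9: u ≥ 2. From constraint 14: r ≥ 2. Hence u + r ≥ 4. But constraint 12 requires u + r ≤ 3, and 3 < 4. Contradiction.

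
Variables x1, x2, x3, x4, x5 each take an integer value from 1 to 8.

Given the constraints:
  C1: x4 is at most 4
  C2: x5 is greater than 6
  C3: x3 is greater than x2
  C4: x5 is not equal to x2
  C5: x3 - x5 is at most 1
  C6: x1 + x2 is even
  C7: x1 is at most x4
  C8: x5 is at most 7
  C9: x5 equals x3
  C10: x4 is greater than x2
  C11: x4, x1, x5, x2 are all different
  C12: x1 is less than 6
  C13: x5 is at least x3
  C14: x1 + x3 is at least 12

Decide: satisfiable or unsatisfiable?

Unsatisfiable

From constraints 1 and 7: x1 ≤ x4 ≤ 4. From constraints 8 and 13: x3 ≤ x5 ≤ 7. Hence x1 + x3 ≤ 11. But constraint 14 requires x1 + x3 ≥ 12, and 12 > 11. Contradiction.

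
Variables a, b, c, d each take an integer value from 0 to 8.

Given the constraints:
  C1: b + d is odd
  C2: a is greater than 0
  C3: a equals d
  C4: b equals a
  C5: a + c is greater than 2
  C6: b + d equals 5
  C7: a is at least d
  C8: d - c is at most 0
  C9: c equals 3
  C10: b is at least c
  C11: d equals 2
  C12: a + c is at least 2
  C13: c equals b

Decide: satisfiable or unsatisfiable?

Unsatisfiable

Constraint 9 fixes c = 3 and constraint 11 fixes d = 2. Constraints 3, 4, and 13 give c = b = a = d, so c = d. But 3 ≠ 2 — contradiction.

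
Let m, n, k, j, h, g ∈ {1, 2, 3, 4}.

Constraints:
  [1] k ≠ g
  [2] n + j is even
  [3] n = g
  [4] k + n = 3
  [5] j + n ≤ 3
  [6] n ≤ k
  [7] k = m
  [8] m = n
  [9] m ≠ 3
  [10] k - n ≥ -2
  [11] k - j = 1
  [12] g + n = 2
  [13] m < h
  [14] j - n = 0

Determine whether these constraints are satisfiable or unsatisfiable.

From constraints 3, 7, and 8, k = m = n = g, so k = g. But constraint 1 says k ≠ g. Contradiction.

Unsatisfiable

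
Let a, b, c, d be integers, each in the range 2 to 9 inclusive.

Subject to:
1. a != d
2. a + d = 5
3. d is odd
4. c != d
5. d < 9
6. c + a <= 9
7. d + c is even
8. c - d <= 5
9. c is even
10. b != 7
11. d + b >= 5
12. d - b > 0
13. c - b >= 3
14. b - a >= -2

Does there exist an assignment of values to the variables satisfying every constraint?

Unsatisfiable

Constraint 3 makes d odd and constraint 9 makes c even, so d + c must be odd. Constraint 7 says d + c is even — contradiction.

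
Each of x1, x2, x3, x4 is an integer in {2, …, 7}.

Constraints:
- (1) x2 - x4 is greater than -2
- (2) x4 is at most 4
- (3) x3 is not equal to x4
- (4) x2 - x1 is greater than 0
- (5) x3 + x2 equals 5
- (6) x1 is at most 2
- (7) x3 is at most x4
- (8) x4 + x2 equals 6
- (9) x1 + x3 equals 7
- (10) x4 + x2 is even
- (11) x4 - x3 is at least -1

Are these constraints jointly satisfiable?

From constraint 6: x1 ≤ 2. From constraints 2 and 7: x3 ≤ x4 ≤ 4. Hence x1 + x3 ≤ 6. But constraint 9 requires x1 + x3 = 7, and 7 > 6. Contradiction.

Unsatisfiable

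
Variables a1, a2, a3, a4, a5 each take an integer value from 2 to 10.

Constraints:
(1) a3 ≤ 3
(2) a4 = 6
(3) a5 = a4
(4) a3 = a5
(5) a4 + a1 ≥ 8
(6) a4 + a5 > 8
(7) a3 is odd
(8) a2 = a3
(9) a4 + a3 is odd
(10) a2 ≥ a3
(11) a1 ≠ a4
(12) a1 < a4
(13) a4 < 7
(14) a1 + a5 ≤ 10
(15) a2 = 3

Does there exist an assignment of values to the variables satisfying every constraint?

Unsatisfiable

Constraint 15 fixes a2 = 3 and constraint 2 fixes a4 = 6. Constraints 3, 4, and 8 give a2 = a3 = a5 = a4, so a2 = a4. But 3 ≠ 6 — contradiction.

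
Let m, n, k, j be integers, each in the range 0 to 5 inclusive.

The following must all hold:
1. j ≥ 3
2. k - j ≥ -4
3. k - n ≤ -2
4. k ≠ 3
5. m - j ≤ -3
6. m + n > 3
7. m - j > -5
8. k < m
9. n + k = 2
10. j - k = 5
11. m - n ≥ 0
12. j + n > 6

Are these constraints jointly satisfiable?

Constraints 2, 3, 5, and 11 give k − j ≥ -4, j − m ≥ 3, m − n ≥ 0, n − k ≥ 2.
Adding all 4 inequalities: the left sides telescope to 0, and the right sides sum to (-4) + 3 + 0 + 2 = 1. So 0 ≥ 1, which is false.

Unsatisfiable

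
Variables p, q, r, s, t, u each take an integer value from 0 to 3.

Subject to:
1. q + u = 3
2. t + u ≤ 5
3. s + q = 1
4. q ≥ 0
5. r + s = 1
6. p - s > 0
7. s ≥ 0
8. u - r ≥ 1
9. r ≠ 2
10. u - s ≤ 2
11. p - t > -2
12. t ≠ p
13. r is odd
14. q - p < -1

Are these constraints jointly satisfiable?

Satisfiable

Try p = 3, q = 1, r = 1, s = 0, t = 2, u = 2.
Check constraint 1: q + u = 3; constraint 2: t + u = 4; constraint 3: s + q = 1. The remaining constraints are straightforward to verify.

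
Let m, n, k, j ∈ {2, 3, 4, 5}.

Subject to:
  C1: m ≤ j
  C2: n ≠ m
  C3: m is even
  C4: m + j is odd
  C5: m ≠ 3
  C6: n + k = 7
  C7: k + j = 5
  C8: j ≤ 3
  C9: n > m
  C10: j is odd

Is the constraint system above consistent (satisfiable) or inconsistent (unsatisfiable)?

Take m = 2, n = 5, k = 2, j = 3. Then constraint 3: m = 2 is even; constraint 6: n + k = 7; constraint 7: k + j = 5, and every other listed constraint is also met.

Satisfiable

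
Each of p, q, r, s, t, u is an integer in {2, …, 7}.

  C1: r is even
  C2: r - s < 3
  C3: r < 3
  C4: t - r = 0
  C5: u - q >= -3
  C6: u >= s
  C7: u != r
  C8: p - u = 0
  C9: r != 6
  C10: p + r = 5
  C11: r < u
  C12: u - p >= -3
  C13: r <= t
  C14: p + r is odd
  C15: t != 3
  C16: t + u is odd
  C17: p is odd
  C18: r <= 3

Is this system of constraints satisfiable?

One satisfying assignment is p = 3, q = 3, r = 2, s = 2, t = 2, u = 3.
For the less obvious constraints — constraint 2: r - s = 0; constraint 4: t - r = 0; constraint 5: u - q = 0 — and the others hold by inspection.

Satisfiable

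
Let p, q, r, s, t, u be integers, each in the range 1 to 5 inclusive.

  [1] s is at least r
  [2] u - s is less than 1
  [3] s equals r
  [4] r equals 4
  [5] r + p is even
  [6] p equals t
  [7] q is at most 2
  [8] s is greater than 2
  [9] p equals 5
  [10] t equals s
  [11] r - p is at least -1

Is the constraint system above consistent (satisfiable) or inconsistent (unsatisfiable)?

Constraint 9 fixes p = 5 and constraint 4 fixes r = 4. Constraints 3, 6, and 10 give p = t = s = r, so p = r. But 5 ≠ 4 — contradiction.

Unsatisfiable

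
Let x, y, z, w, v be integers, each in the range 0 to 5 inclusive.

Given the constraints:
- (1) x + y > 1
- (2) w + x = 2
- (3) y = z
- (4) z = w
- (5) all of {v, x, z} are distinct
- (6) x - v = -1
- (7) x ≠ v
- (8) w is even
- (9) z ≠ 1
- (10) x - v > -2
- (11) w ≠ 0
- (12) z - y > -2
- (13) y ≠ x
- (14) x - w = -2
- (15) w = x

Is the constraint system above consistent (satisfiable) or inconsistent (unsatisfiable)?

From constraints 3, 4, and 15, y = z = w = x, so y = x. But constraint 13 says y ≠ x. Contradiction.

Unsatisfiable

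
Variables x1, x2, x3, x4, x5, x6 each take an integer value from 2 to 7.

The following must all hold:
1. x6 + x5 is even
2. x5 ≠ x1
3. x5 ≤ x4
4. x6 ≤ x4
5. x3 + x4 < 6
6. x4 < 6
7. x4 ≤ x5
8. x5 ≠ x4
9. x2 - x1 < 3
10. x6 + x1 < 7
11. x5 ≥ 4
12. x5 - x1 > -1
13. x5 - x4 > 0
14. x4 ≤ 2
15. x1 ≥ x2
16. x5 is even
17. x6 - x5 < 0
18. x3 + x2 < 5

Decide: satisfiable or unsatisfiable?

Unsatisfiable

From constraints 3 and 11: x4 ≥ x5 and x5 ≥ 4, so x4 ≥ 4. From constraint 14: x4 ≤ 2. But 2 < 4, so no value of x4 works.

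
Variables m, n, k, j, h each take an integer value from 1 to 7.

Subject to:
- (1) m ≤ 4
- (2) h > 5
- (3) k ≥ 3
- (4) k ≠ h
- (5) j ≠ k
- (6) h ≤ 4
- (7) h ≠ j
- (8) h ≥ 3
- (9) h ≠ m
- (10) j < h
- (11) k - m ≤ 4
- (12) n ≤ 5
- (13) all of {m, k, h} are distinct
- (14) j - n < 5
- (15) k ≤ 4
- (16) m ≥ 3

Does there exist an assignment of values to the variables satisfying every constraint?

Constraints 1, 3, 6, 8, 15, and 16 confine each of m, k, h to the 2 values {3, 4}.
Constraint 13 requires all 3 of them to be distinct, but only 2 values are available — impossible by the pigeonhole principle.

Unsatisfiable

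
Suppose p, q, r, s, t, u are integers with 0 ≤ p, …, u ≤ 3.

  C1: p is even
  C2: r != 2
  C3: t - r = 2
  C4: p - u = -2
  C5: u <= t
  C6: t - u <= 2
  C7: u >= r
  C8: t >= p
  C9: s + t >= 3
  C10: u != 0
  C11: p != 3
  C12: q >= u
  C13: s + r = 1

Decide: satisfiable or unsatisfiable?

Setting (p, q, r, s, t, u) = (0, 3, 1, 0, 3, 2) satisfies everything: constraint 3: t - r = 2; constraint 4: p - u = -2; constraint 6: t - u = 1, and the others follow.

Satisfiable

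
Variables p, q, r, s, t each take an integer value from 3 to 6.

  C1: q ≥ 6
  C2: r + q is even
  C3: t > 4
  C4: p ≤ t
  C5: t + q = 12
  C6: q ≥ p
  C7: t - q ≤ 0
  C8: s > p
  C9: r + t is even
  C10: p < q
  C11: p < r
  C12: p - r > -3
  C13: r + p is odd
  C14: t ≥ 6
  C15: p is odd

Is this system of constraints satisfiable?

Satisfiable

One satisfying assignment is p = 3, q = 6, r = 4, s = 6, t = 6.
For the less obvious constraints — constraint 5: t + q = 12; constraint 7: t - q = 0 — and the others hold by inspection.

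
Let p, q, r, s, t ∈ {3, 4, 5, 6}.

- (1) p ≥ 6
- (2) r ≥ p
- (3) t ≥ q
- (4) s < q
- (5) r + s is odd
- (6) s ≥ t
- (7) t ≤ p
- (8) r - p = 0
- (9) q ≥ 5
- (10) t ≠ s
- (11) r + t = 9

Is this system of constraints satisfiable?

Unsatisfiable

From constraints 1 and 2: r ≥ p ≥ 6. From constraints 3 and 9: t ≥ q ≥ 5. Hence r + t ≥ 11. But constraint 11 requires r + t = 9, and 9 < 11. Contradiction.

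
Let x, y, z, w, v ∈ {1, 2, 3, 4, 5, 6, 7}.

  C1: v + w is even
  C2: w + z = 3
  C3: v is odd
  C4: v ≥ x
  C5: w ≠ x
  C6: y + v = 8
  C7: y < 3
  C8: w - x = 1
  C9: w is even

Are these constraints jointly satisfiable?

Constraint 3 makes v odd and constraint 9 makes w even, so v + w must be odd. Constraint 1 says v + w is even — contradiction.

Unsatisfiable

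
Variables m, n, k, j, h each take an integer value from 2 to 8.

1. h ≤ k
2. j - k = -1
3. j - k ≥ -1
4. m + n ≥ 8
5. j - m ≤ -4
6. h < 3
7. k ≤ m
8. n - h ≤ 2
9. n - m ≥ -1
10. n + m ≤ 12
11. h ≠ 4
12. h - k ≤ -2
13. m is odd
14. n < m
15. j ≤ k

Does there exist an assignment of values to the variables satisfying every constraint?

Unsatisfiable

Constraints 3, 5, 8, 9, and 12 give m − j ≥ 4, j − k ≥ -1, k − h ≥ 2, h − n ≥ -2, n − m ≥ -1.
Adding all 5 inequalities: the left sides telescope to 0, and the right sides sum to 4 + (-1) + 2 + (-2) + (-1) = 2. So 0 ≥ 2, which is false.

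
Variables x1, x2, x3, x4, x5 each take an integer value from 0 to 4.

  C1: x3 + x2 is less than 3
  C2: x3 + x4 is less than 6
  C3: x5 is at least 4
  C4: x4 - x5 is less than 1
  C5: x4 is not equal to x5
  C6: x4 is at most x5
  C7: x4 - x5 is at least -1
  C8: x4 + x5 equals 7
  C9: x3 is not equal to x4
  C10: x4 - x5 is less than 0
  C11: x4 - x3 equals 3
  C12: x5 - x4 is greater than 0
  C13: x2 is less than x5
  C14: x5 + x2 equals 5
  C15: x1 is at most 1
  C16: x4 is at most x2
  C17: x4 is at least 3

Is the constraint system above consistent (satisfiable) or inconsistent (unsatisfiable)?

From constraint 3: x5 ≥ 4. From constraints 16 and 17: x2 ≥ x4 ≥ 3. Hence x5 + x2 ≥ 7. But constraint 14 requires x5 + x2 = 5, and 5 < 7. Contradiction.

Unsatisfiable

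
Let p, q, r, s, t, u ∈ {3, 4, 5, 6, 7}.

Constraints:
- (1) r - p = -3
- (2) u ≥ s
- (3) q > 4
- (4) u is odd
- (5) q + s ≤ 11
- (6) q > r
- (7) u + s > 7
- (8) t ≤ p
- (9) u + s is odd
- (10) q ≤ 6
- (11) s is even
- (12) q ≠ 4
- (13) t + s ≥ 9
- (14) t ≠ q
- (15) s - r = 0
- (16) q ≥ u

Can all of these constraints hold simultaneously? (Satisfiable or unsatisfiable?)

Satisfiable

The assignment p = 7, q = 5, r = 4, s = 4, t = 6, u = 5 works:
  constraint 1 holds since r - p = -3.
  constraint 5 holds since q + s = 9.
  constraint 7 holds since u + s = 9.
The rest check out directly.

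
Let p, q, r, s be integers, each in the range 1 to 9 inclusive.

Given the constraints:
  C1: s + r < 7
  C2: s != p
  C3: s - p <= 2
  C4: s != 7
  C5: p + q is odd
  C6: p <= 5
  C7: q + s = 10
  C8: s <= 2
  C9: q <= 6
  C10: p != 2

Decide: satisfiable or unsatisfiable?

Unsatisfiable

From constraint 9: q ≤ 6. From constraint 8: s ≤ 2. Hence q + s ≤ 8. But constraint 7 requires q + s = 10, and 10 > 8. Contradiction.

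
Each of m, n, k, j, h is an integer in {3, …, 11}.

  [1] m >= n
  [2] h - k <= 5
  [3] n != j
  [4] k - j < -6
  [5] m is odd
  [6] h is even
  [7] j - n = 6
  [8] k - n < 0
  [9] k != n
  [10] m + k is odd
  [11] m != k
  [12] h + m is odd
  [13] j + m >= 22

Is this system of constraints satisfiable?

One satisfying assignment is m = 11, n = 5, k = 4, j = 11, h = 8.
For the less obvious constraints — constraint 2: h - k = 4; constraint 4: k - j = -7 — and the others hold by inspection.

Satisfiable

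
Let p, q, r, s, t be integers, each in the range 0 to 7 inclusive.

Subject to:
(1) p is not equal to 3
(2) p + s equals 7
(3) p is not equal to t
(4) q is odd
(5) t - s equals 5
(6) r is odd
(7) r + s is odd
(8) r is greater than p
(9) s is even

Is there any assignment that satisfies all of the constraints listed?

Satisfiable

Take p = 5, q = 7, r = 7, s = 2, t = 7. Then constraint 2: p + s = 7; constraint 4: q = 7 is odd; constraint 5: t - s = 5, and every other listed constraint is also met.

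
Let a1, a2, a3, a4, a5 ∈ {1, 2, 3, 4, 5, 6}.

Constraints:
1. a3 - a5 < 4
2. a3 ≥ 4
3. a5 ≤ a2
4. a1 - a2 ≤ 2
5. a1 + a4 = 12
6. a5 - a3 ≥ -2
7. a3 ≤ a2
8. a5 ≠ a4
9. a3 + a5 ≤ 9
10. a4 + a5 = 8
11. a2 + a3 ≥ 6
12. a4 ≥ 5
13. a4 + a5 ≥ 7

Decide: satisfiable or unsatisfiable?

Satisfiable

Take a1 = 6, a2 = 4, a3 = 4, a4 = 6, a5 = 2. Then constraint 1: a3 - a5 = 2; constraint 4: a1 - a2 = 2, and every other listed constraint is also met.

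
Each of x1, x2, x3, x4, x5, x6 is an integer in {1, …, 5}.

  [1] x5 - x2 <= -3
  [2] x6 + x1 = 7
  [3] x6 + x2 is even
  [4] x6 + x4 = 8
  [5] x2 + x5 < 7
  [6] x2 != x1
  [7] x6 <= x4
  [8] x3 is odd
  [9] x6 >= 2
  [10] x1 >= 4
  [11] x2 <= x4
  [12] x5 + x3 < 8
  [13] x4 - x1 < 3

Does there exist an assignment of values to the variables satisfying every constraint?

Satisfiable

Take x1 = 4, x2 = 5, x3 = 5, x4 = 5, x5 = 1, x6 = 3. Then constraint 1: x5 - x2 = -4; constraint 2: x6 + x1 = 7, and every other listed constraint is also met.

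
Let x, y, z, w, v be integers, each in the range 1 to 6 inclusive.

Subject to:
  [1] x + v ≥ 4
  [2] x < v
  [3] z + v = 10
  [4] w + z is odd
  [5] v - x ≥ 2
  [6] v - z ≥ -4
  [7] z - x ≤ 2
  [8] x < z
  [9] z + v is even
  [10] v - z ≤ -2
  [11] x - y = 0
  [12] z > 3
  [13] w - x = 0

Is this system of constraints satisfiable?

Unsatisfiable

Constraints 5, 7, and 10 give z − v ≥ 2, v − x ≥ 2, x − z ≥ -2.
Adding all 3 inequalities: the left sides telescope to 0, and the right sides sum to 2 + 2 + (-2) = 2. So 0 ≥ 2, which is false.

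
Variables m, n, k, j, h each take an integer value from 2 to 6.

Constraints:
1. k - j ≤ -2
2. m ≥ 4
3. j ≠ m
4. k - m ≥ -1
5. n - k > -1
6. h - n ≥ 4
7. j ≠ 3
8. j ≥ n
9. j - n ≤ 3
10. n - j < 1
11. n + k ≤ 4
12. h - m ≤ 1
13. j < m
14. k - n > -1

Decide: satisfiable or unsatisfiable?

Constraints 1, 4, 6, 9, and 12 give n − j ≥ -3, j − k ≥ 2, k − m ≥ -1, m − h ≥ -1, h − n ≥ 4.
Adding all 5 inequalities: the left sides telescope to 0, and the right sides sum to (-3) + 2 + (-1) + (-1) + 4 = 1. So 0 ≥ 1, which is false.

Unsatisfiable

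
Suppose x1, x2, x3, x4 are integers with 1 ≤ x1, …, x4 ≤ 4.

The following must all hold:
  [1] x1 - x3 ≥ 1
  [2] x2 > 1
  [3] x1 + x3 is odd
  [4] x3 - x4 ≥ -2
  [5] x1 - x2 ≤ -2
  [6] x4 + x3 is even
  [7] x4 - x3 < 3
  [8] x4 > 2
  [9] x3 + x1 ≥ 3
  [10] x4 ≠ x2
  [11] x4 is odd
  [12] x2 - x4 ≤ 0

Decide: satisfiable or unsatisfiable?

Constraints 1, 4, 5, and 12 give x3 − x4 ≥ -2, x4 − x2 ≥ 0, x2 − x1 ≥ 2, x1 − x3 ≥ 1.
Adding all 4 inequalities: the left sides telescope to 0, and the right sides sum to (-2) + 0 + 2 + 1 = 1. So 0 ≥ 1, which is false.

Unsatisfiable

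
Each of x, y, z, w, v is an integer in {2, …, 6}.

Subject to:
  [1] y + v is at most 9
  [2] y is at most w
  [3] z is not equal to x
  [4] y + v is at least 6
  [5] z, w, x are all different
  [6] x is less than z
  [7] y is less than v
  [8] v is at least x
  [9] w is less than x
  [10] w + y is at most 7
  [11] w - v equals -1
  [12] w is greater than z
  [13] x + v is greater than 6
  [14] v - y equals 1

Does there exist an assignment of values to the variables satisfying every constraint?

Unsatisfiable

Constraints 6, 9, and 12 give w < x, x < z, z < w. Chaining: w < x < z < w, which forces w < w — impossible.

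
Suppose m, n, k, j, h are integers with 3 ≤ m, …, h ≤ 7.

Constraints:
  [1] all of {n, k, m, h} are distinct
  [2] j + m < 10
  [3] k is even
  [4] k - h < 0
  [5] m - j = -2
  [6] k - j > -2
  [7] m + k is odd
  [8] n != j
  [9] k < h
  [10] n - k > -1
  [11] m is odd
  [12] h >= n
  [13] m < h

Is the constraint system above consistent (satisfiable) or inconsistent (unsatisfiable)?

Try m = 3, n = 6, k = 4, j = 5, h = 7.
Check constraint 2: j + m = 8; constraint 4: k - h = -3. The remaining constraints are straightforward to verify.

Satisfiable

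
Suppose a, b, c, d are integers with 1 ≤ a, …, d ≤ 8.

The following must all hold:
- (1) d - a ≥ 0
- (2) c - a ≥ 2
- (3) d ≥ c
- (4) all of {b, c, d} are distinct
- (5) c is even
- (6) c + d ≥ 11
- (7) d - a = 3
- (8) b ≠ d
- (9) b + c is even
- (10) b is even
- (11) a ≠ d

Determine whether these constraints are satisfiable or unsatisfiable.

One satisfying assignment is a = 4, b = 2, c = 6, d = 7.
For the less obvious constraints — constraint 1: d - a = 3; constraint 2: c - a = 2 — and the others hold by inspection.

Satisfiable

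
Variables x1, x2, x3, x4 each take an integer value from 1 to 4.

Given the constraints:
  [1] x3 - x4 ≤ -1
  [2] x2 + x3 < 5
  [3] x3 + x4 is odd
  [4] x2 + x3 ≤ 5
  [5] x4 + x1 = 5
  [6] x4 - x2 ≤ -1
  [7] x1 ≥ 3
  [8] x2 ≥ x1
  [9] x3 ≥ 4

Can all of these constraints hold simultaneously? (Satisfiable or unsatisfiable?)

From constraints 7 and 8: x2 ≥ x1 ≥ 3. From constraint 9: x3 ≥ 4. Hence x2 + x3 ≥ 7. But constraint 4 requires x2 + x3 ≤ 5, and 5 < 7. Contradiction.

Unsatisfiable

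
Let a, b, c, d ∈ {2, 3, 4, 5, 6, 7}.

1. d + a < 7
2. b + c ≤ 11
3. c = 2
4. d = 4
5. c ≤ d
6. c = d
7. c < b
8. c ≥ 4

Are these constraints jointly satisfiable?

Constraint 3 fixes c = 2 and constraint 4 fixes d = 4, but constraint 6 requires c = d. Since 2 ≠ 4, contradiction.

Unsatisfiable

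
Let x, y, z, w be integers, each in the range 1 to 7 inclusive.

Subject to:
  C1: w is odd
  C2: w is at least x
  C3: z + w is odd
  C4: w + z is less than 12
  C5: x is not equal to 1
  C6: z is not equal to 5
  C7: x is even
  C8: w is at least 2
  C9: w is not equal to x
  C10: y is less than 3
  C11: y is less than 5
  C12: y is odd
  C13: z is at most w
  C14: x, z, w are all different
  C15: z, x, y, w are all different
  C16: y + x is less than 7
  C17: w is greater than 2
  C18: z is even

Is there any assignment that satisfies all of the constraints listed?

One satisfying assignment is x = 4, y = 1, z = 2, w = 7.
For the less obvious constraints — constraint 4: w + z = 9; constraint 14: values 4, 2, 7 are distinct; constraint 16: y + x = 5 — and the others hold by inspection.

Satisfiable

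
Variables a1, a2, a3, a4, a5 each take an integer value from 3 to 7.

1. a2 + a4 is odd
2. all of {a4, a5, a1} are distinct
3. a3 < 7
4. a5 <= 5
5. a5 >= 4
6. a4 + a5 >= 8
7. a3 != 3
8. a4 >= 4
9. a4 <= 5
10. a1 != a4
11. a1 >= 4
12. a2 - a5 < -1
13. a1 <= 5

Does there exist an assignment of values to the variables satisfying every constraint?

Constraints 4, 5, 8, 9, 11, and 13 confine each of a4, a5, a1 to the 2 values {4, 5}.
Constraint 2 requires all 3 of them to be distinct, but only 2 values are available — impossible by the pigeonhole principle.

Unsatisfiable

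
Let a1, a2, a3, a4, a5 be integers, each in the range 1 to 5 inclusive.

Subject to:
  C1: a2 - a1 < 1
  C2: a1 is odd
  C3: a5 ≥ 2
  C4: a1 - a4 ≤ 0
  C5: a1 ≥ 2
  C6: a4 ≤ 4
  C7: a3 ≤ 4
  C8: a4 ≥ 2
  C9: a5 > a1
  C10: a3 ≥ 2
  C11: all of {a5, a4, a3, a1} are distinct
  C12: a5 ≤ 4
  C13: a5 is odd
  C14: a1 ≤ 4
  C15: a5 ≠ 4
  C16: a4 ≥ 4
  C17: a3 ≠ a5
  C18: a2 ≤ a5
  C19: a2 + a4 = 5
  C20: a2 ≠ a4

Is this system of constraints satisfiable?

Constraints 3, 5, 6, 7, 8, 10, 12, and 14 confine each of a5, a4, a3, a1 to the 3 values {2, …, 4}.
Constraint 11 requires all 4 of them to be distinct, but only 3 values are available — impossible by the pigeonhole principle.

Unsatisfiable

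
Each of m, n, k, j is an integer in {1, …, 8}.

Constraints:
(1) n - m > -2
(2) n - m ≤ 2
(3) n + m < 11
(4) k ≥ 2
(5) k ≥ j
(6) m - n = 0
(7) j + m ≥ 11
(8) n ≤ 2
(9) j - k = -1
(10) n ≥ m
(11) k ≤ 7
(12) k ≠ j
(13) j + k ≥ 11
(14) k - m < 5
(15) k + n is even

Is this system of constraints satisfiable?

From constraints 5 and 11: j ≤ k ≤ 7. From constraints 8 and 10: m ≤ n ≤ 2. Hence j + m ≤ 9. But constraint 7 requires j + m ≥ 11, and 11 > 9. Contradiction.

Unsatisfiable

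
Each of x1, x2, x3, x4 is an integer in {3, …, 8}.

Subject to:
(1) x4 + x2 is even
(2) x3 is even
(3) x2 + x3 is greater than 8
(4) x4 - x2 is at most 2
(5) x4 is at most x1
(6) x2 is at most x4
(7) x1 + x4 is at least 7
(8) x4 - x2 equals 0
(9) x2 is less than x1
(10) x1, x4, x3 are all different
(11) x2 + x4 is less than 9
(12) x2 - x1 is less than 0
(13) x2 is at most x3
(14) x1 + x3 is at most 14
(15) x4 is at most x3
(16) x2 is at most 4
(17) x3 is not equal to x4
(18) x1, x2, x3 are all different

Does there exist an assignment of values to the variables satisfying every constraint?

Try x1 = 4, x2 = 3, x3 = 8, x4 = 3.
Check constraint 3: x2 + x3 = 11; constraint 4: x4 - x2 = 0; constraint 7: x1 + x4 = 7. The remaining constraints are straightforward to verify.

Satisfiable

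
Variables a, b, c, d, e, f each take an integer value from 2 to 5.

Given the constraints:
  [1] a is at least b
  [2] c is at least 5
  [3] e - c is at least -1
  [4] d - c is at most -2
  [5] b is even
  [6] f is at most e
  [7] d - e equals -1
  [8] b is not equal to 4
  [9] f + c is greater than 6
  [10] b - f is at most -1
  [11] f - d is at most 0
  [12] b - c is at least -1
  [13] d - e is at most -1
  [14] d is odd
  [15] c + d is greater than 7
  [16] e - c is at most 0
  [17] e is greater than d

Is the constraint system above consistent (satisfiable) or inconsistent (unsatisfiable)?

Unsatisfiable

Constraints 10, 11, 12, 13, and 16 give e − d ≥ 1, d − f ≥ 0, f − b ≥ 1, b − c ≥ -1, c − e ≥ 0.
Adding all 5 inequalities: the left sides telescope to 0, and the right sides sum to 1 + 0 + 1 + (-1) + 0 = 1. So 0 ≥ 1, which is false.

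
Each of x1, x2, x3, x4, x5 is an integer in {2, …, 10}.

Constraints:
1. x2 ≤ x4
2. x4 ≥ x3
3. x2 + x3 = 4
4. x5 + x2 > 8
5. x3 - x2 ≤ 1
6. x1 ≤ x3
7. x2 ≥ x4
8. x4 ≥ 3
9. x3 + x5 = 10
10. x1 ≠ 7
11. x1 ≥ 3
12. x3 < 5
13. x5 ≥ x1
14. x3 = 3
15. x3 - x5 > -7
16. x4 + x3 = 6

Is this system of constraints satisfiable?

From constraints 7 and 8: x2 ≥ x4 ≥ 3. From constraints 6 and 11: x3 ≥ x1 ≥ 3. Hence x2 + x3 ≥ 6. But constraint 3 requires x2 + x3 = 4, and 4 < 6. Contradiction.

Unsatisfiable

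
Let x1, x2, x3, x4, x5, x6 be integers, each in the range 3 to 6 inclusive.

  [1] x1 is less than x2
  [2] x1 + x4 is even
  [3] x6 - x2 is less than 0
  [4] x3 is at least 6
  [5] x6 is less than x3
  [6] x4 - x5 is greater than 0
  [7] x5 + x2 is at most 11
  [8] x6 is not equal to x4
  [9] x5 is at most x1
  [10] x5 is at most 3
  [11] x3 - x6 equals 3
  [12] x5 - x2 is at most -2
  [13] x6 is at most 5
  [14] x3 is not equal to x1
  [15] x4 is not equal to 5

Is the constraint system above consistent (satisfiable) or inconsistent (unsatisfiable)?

Satisfiable

Try x1 = 4, x2 = 6, x3 = 6, x4 = 4, x5 = 3, x6 = 3.
Check constraint 3: x6 - x2 = -3; constraint 6: x4 - x5 = 1. The remaining constraints are straightforward to verify.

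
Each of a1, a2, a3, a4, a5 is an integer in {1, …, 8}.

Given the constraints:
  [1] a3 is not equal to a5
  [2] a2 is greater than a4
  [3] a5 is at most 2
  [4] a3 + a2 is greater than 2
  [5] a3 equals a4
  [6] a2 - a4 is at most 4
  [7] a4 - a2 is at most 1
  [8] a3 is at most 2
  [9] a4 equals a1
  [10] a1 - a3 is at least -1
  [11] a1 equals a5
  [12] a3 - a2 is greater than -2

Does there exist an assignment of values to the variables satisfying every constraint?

From constraints 5, 9, and 11, a3 = a4 = a1 = a5, so a3 = a5. But constraint 1 says a3 ≠ a5. Contradiction.

Unsatisfiable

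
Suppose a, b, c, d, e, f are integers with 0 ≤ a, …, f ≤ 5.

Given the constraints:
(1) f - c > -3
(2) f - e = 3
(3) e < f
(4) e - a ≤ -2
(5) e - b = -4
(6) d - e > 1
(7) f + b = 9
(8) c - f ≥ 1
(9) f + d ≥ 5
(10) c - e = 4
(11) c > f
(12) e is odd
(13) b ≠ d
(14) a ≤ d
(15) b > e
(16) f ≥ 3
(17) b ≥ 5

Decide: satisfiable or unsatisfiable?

Satisfiable

Try a = 4, b = 5, c = 5, d = 4, e = 1, f = 4.
Check constraint 1: f - c = -1; constraint 2: f - e = 3. The remaining constraints are straightforward to verify.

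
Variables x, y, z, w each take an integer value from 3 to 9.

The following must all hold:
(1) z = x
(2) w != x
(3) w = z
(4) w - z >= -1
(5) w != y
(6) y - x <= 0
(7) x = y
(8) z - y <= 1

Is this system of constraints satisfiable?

From constraints 1, 3, and 7, w = z = x = y, so w = y. But constraint 5 says w ≠ y. Contradiction.

Unsatisfiable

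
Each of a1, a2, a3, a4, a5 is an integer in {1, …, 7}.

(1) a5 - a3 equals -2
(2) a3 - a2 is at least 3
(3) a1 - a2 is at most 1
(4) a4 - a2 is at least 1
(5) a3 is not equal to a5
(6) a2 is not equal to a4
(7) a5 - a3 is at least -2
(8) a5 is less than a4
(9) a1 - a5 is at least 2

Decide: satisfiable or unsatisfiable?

Unsatisfiable

Constraints 2, 3, 7, and 9 give a1 − a5 ≥ 2, a5 − a3 ≥ -2, a3 − a2 ≥ 3, a2 − a1 ≥ -1.
Adding all 4 inequalities: the left sides telescope to 0, and the right sides sum to 2 + (-2) + 3 + (-1) = 2. So 0 ≥ 2, which is false.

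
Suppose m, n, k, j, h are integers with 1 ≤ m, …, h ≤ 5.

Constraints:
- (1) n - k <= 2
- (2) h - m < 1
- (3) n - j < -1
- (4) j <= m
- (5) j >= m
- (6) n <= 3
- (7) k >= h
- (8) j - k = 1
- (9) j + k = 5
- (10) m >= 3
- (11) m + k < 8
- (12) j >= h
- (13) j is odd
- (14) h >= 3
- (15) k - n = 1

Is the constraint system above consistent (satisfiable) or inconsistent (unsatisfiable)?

From constraints 5 and 10: j ≥ m ≥ 3. From constraints 7 and 14: k ≥ h ≥ 3. Hence j + k ≥ 6. But constraint 9 requires j + k = 5, and 5 < 6. Contradiction.

Unsatisfiable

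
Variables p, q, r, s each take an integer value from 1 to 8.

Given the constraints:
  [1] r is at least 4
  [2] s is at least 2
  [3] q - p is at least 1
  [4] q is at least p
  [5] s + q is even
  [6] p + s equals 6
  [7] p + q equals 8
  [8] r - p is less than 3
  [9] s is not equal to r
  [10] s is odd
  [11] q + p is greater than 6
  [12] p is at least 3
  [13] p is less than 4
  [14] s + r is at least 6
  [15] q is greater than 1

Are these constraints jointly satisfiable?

Satisfiable

Setting (p, q, r, s) = (3, 5, 4, 3) satisfies everything: constraint 3: q - p = 2; constraint 6: p + s = 6, and the others follow.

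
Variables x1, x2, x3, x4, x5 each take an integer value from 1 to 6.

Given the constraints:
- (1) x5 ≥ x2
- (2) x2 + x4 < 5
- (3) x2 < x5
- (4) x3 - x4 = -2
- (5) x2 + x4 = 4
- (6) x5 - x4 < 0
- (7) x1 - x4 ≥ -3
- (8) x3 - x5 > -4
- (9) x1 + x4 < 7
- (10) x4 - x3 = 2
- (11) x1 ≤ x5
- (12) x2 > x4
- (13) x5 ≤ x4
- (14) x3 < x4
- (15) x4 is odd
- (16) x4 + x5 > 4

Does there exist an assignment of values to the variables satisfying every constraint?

Constraints 3, 6, and 12 give x5 < x4, x4 < x2, x2 < x5. Chaining: x5 < x4 < x2 < x5, which forces x5 < x5 — impossible.

Unsatisfiable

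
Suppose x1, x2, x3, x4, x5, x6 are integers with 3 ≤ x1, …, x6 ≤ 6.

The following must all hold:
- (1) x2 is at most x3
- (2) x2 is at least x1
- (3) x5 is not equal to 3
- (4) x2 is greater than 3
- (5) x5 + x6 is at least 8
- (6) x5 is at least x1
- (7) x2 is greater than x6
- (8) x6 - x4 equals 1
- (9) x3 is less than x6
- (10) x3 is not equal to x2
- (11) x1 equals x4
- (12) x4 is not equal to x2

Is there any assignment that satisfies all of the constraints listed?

Constraints 1, 7, and 9 give x2 ≤ x3, x3 < x6, x6 < x2. Chaining: x2 ≤ x3 < x6 < x2, which forces x2 < x2 — impossible.

Unsatisfiable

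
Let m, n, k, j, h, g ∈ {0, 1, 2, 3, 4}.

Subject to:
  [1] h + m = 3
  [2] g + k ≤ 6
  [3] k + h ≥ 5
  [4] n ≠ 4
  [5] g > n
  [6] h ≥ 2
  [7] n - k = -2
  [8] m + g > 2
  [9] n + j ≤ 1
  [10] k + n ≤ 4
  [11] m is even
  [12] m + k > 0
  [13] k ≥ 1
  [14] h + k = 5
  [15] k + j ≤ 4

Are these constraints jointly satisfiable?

The assignment m = 0, n = 0, k = 2, j = 0, h = 3, g = 3 works:
  constraint 1 holds since h + m = 3.
  constraint 2 holds since g + k = 5.
The rest check out directly.

Satisfiable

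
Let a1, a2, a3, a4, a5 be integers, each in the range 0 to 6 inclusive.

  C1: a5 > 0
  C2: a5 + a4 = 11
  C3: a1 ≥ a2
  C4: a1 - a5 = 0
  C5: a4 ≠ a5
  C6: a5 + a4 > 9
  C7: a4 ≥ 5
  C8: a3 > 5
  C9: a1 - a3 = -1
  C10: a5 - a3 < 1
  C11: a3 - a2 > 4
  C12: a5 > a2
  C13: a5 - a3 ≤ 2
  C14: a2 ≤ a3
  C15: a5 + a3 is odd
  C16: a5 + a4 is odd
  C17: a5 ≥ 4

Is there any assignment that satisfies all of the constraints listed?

Try a1 = 5, a2 = 1, a3 = 6, a4 = 6, a5 = 5.
Check constraint 2: a5 + a4 = 11; constraint 4: a1 - a5 = 0. The remaining constraints are straightforward to verify.

Satisfiable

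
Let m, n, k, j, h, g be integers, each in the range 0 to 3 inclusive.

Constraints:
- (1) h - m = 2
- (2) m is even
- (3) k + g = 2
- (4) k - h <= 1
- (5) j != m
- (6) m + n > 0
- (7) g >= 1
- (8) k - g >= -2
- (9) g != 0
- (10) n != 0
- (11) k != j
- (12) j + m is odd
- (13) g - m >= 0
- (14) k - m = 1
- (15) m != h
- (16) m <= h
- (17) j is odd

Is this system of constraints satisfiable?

Satisfiable

The assignment m = 0, n = 2, k = 1, j = 3, h = 2, g = 1 works:
  constraint 1 holds since h - m = 2.
  constraint 3 holds since k + g = 2.
The rest check out directly.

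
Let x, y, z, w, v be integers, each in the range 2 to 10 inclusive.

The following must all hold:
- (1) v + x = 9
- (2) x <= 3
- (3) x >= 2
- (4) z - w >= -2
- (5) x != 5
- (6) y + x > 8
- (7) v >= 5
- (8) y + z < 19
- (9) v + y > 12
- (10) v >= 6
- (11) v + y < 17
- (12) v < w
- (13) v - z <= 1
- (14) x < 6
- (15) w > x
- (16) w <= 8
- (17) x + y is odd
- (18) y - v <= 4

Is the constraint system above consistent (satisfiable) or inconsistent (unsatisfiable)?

The assignment x = 3, y = 8, z = 8, w = 8, v = 6 works:
  constraint 1 holds since v + x = 9.
  constraint 4 holds since z - w = 0.
  constraint 6 holds since y + x = 11.
The rest check out directly.

Satisfiable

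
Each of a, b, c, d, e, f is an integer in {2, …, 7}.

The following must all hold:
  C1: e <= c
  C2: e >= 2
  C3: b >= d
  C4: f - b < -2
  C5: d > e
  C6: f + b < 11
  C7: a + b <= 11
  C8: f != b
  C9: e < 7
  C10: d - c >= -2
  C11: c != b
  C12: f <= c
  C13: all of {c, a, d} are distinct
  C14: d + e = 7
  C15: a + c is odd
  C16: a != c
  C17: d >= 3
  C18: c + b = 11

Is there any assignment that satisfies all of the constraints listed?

Setting (a, b, c, d, e, f) = (2, 6, 5, 4, 3, 3) satisfies everything: constraint 4: f - b = -3; constraint 6: f + b = 9; constraint 7: a + b = 8, and the others follow.

Satisfiable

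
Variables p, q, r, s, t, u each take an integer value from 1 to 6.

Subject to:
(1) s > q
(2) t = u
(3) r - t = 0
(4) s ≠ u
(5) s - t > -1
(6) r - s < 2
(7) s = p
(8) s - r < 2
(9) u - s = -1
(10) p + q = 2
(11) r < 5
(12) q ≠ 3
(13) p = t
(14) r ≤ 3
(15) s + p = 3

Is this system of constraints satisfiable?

Unsatisfiable

From constraints 2, 7, and 13, s = p = t = u, so s = u. But constraint 4 says s ≠ u. Contradiction.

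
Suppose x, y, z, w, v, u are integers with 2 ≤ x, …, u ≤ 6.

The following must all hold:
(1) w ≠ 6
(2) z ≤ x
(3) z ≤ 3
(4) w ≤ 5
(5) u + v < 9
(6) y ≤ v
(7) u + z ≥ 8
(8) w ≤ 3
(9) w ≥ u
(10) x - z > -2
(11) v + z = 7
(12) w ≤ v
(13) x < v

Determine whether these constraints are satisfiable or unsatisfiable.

Unsatisfiable

From constraints 8 and 9: u ≤ w ≤ 3. From constraint 3: z ≤ 3. Hence u + z ≤ 6. But constraint 7 requires u + z ≥ 8, and 8 > 6. Contradiction.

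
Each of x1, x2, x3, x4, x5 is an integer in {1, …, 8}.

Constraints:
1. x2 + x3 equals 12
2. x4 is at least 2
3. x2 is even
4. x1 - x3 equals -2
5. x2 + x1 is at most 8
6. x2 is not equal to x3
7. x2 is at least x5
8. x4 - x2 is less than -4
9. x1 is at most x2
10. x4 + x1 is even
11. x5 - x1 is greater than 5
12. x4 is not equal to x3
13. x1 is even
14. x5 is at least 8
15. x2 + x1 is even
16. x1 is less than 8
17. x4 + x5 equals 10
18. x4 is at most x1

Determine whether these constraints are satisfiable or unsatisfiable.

From constraints 7 and 14: x2 ≥ x5 ≥ 8. From constraints 2 and 18: x1 ≥ x4 ≥ 2. Hence x2 + x1 ≥ 10. But constraint 5 requires x2 + x1 ≤ 8, and 8 < 10. Contradiction.

Unsatisfiable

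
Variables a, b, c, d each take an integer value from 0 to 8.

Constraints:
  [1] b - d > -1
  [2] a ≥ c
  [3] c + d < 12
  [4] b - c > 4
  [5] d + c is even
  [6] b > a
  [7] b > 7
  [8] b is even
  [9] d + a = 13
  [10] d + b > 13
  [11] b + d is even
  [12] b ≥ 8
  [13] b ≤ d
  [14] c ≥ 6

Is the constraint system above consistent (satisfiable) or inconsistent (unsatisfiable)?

From constraints 12 and 13: d ≥ b ≥ 8. From constraints 2 and 14: a ≥ c ≥ 6. Hence d + a ≥ 14. But constraint 9 requires d + a = 13, and 13 < 14. Contradiction.

Unsatisfiable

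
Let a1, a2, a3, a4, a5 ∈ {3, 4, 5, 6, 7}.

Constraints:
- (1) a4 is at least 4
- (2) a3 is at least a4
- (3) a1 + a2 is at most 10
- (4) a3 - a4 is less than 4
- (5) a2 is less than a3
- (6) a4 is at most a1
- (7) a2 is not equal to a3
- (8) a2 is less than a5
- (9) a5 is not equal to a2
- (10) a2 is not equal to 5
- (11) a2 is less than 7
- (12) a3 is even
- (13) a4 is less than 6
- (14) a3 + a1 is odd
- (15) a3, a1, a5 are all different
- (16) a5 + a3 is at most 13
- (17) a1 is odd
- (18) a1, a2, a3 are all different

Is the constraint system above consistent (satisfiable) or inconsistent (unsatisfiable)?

Satisfiable

Take a1 = 5, a2 = 3, a3 = 6, a4 = 4, a5 = 4. Then constraint 3: a1 + a2 = 8; constraint 4: a3 - a4 = 2, and every other listed constraint is also met.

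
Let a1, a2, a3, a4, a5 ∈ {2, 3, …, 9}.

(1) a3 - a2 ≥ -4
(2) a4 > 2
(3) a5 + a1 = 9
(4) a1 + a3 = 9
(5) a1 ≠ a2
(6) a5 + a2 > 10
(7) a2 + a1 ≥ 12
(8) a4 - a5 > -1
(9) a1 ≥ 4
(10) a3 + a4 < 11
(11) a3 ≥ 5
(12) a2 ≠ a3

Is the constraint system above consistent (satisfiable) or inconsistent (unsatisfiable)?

Satisfiable

Setting (a1, a2, a3, a4, a5) = (4, 8, 5, 5, 5) satisfies everything: constraint 1: a3 - a2 = -3; constraint 3: a5 + a1 = 9; constraint 4: a1 + a3 = 9, and the others follow.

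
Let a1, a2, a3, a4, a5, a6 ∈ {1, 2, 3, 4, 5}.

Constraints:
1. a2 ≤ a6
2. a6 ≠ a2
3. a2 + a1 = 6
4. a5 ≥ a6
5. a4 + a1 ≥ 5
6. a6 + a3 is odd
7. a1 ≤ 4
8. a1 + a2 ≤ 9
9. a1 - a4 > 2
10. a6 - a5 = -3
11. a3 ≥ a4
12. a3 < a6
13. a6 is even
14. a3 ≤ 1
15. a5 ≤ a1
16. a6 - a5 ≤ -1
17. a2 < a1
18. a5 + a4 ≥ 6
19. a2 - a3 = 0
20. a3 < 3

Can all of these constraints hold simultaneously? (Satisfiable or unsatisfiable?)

From constraints 7 and 15: a5 ≤ a1 ≤ 4. From constraints 11 and 14: a4 ≤ a3 ≤ 1. Hence a5 + a4 ≤ 5. But constraint 18 requires a5 + a4 ≥ 6, and 6 > 5. Contradiction.

Unsatisfiable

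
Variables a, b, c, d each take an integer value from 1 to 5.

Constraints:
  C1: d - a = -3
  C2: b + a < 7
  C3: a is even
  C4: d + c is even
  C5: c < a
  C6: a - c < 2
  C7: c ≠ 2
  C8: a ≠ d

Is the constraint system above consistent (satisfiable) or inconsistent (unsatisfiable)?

Satisfiable

Try a = 4, b = 2, c = 3, d = 1.
Check constraint 1: d - a = -3; constraint 2: b + a = 6; constraint 6: a - c = 1. The remaining constraints are straightforward to verify.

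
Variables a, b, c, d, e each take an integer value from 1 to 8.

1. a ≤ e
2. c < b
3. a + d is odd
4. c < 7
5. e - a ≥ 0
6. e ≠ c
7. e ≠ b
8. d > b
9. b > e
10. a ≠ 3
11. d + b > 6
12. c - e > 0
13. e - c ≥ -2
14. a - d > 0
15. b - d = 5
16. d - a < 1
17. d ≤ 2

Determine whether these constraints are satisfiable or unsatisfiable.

Constraints 1, 2, 8, 12, and 14 give c < b, b < d, d < a, a ≤ e, e < c. Chaining: c < b < d < a ≤ e < c, which forces c < c — impossible.

Unsatisfiable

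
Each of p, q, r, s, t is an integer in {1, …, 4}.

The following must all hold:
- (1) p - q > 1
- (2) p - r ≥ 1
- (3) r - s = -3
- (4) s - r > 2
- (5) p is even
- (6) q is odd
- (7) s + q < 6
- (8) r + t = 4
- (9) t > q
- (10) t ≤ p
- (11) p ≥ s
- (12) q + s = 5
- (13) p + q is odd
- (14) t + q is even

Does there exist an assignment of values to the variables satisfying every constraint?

The assignment p = 4, q = 1, r = 1, s = 4, t = 3 works:
  constraint 1 holds since p - q = 3.
  constraint 2 holds since p - r = 3.
The rest check out directly.

Satisfiable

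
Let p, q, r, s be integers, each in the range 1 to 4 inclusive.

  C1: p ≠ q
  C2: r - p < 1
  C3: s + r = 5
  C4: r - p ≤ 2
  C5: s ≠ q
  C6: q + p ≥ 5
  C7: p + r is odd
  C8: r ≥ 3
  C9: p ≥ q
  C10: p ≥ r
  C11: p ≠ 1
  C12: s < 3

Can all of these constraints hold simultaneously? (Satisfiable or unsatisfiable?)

Setting (p, q, r, s) = (4, 1, 3, 2) satisfies everything: constraint 2: r - p = -1; constraint 3: s + r = 5, and the others follow.

Satisfiable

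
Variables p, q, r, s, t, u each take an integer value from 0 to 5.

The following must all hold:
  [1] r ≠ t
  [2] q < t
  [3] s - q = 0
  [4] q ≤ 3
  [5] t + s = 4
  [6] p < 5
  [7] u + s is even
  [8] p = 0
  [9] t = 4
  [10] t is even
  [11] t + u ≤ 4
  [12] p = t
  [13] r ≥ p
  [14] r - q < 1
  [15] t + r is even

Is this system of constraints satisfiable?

Unsatisfiable

Constraint 8 fixes p = 0 and constraint 9 fixes t = 4, but constraint 12 requires p = t. Since 0 ≠ 4, contradiction.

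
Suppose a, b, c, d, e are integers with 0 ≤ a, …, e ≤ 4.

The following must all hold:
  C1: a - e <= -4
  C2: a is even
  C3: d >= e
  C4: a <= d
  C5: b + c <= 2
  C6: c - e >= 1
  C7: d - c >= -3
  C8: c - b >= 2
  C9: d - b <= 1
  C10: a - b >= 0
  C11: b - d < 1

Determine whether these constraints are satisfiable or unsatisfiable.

Unsatisfiable

Constraints 1, 6, 7, 9, and 10 give a − b ≥ 0, b − d ≥ -1, d − c ≥ -3, c − e ≥ 1, e − a ≥ 4.
Adding all 5 inequalities: the left sides telescope to 0, and the right sides sum to 0 + (-1) + (-3) + 1 + 4 = 1. So 0 ≥ 1, which is false.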